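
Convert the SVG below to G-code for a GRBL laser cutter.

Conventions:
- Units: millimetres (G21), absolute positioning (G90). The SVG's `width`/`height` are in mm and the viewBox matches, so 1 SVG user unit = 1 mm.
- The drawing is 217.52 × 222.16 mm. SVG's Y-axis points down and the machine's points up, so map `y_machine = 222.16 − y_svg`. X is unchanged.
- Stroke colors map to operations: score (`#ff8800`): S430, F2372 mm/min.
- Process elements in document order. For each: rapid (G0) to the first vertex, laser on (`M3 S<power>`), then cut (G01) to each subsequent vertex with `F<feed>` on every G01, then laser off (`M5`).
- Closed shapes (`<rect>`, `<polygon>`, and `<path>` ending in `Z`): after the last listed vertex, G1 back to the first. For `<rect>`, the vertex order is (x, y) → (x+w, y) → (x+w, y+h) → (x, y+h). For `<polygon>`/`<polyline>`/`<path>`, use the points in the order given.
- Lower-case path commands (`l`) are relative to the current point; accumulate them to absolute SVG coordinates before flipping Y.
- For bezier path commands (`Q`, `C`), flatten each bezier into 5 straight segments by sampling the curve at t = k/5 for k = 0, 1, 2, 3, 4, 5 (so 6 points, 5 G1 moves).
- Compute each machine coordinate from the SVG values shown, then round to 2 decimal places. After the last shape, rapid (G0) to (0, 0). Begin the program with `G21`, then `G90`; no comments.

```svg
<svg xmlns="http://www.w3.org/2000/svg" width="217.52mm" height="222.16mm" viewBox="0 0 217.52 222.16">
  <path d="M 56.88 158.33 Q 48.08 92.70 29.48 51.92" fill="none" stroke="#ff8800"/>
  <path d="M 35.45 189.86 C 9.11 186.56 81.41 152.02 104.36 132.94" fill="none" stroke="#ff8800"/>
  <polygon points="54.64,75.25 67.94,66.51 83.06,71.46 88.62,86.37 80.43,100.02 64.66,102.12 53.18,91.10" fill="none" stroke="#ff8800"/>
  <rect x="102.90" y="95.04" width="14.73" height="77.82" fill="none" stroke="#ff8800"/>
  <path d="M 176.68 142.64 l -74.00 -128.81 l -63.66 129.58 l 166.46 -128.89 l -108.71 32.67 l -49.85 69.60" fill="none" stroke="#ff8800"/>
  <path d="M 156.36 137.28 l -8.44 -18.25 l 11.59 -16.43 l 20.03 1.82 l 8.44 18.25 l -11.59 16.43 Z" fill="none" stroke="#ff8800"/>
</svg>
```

Since the viewBox matches the mm dimensions, user units are millimetres directly. The only transform is the Y-flip y_m = 222.16 − y_svg.

Shape 1 is a quadratic bezier drawn with `<path>`. Its stroke #ff8800 means score at S430, F2372. After flipping Y the toolpath is (56.88,63.83) → (52.97,89.09) → (48.27,112.36) → (42.79,133.64) → (36.53,152.93) → (29.48,170.24).

Shape 2 is a cubic bezier drawn with `<path>`. Its stroke #ff8800 means score at S430, F2372. After flipping Y the toolpath is (35.45,32.30) → (30.30,37.66) → (41.72,48.27) → (62.60,61.89) → (85.85,76.29) → (104.36,89.22).

Shape 3 is a regular polygon drawn with `<polygon>`. Its stroke #ff8800 means score at S430, F2372. After flipping Y the toolpath is (54.64,146.91) → (67.94,155.65) → (83.06,150.70) → (88.62,135.79) → (80.43,122.14) → (64.66,120.04) → (53.18,131.06) → (54.64,146.91), returning to the start.

Shape 4 is a rectangle drawn with `<rect>`. Its stroke #ff8800 means score at S430, F2372. After flipping Y the toolpath is (102.90,127.12) → (117.63,127.12) → (117.63,49.30) → (102.90,49.30) → (102.90,127.12), returning to the start.

Shape 5 is a open polyline drawn with `<path>`. Its stroke #ff8800 means score at S430, F2372. After flipping Y the toolpath is (176.68,79.52) → (102.68,208.33) → (39.02,78.75) → (205.48,207.64) → (96.77,174.97) → (46.92,105.37).

Shape 6 is a regular polygon drawn with `<path>`. Its stroke #ff8800 means score at S430, F2372. After flipping Y the toolpath is (156.36,84.88) → (147.92,103.13) → (159.51,119.56) → (179.54,117.74) → (187.98,99.49) → (176.39,83.06) → (156.36,84.88), returning to the start.

G21
G90
G0 X56.88 Y63.83
M3 S430
G01 X52.97 Y89.09 F2372
G01 X48.27 Y112.36 F2372
G01 X42.79 Y133.64 F2372
G01 X36.53 Y152.93 F2372
G01 X29.48 Y170.24 F2372
M5
G0 X35.45 Y32.30
M3 S430
G01 X30.30 Y37.66 F2372
G01 X41.72 Y48.27 F2372
G01 X62.60 Y61.89 F2372
G01 X85.85 Y76.29 F2372
G01 X104.36 Y89.22 F2372
M5
G0 X54.64 Y146.91
M3 S430
G01 X67.94 Y155.65 F2372
G01 X83.06 Y150.70 F2372
G01 X88.62 Y135.79 F2372
G01 X80.43 Y122.14 F2372
G01 X64.66 Y120.04 F2372
G01 X53.18 Y131.06 F2372
G01 X54.64 Y146.91 F2372
M5
G0 X102.90 Y127.12
M3 S430
G01 X117.63 Y127.12 F2372
G01 X117.63 Y49.30 F2372
G01 X102.90 Y49.30 F2372
G01 X102.90 Y127.12 F2372
M5
G0 X176.68 Y79.52
M3 S430
G01 X102.68 Y208.33 F2372
G01 X39.02 Y78.75 F2372
G01 X205.48 Y207.64 F2372
G01 X96.77 Y174.97 F2372
G01 X46.92 Y105.37 F2372
M5
G0 X156.36 Y84.88
M3 S430
G01 X147.92 Y103.13 F2372
G01 X159.51 Y119.56 F2372
G01 X179.54 Y117.74 F2372
G01 X187.98 Y99.49 F2372
G01 X176.39 Y83.06 F2372
G01 X156.36 Y84.88 F2372
M5
G0 X0.00 Y0.00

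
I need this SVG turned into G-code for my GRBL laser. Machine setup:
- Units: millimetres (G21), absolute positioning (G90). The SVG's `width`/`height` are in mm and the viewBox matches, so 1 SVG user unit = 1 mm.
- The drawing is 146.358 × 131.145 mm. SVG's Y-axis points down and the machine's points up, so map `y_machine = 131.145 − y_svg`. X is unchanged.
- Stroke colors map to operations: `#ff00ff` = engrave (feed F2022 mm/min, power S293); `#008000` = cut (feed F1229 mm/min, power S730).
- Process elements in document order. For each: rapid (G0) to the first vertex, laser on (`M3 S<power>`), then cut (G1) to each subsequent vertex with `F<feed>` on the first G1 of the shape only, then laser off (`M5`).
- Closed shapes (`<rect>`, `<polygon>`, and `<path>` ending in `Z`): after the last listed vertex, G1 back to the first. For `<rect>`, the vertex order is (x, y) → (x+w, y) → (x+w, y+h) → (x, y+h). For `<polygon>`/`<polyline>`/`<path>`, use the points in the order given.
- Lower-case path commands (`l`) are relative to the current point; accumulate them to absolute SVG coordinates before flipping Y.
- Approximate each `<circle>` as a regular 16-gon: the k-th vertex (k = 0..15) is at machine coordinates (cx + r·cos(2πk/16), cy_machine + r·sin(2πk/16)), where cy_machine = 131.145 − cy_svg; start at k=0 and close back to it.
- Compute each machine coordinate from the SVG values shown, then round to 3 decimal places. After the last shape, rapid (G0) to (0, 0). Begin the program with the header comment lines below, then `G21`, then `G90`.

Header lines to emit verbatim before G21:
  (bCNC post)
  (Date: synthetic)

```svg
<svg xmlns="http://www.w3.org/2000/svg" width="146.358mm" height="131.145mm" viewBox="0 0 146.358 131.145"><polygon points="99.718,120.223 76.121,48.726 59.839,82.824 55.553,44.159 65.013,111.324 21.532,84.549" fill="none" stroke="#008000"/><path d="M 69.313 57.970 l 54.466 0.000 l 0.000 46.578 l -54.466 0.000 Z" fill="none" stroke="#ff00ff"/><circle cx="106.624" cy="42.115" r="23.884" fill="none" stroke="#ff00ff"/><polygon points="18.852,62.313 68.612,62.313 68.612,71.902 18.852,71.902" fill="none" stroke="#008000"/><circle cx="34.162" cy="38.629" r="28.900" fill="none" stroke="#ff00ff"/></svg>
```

viewBox `0 0 146.358 131.145` with mm width/height → 1 unit = 1 mm. Flip: y_m = 131.145 − y_svg.

**Shape 1** — `<polygon>` closed polygon, stroke `#008000` → cut (S730, F1229). Machine vertices: (99.718,10.922) → (76.121,82.419) → (59.839,48.321) → (55.553,86.986) → (65.013,19.821) → (21.532,46.596) → (99.718,10.922). Closed: final G1 returns to the first vertex.

**Shape 2** — `<path>` rectangle, stroke `#ff00ff` → engrave (S293, F2022). Machine vertices: (69.313,73.175) → (123.779,73.175) → (123.779,26.597) → (69.313,26.597) → (69.313,73.175). Closed: final G1 returns to the first vertex.

**Shape 3** — `<circle>` circle, stroke `#ff00ff` → engrave (S293, F2022). Machine vertices: (130.508,89.030) → (128.690,98.170) → (123.513,105.919) → (115.764,111.096) → (106.624,112.914) → (97.484,111.096) → (89.735,105.919) → (84.558,98.170) → (82.740,89.030) → (84.558,79.890) → (89.735,72.141) → (97.484,66.964) → (106.624,65.146) → (115.764,66.964) → (123.513,72.141) → (128.690,79.890) → (130.508,89.030). Closed: final G1 returns to the first vertex.

**Shape 4** — `<polygon>` rectangle, stroke `#008000` → cut (S730, F1229). Machine vertices: (18.852,68.832) → (68.612,68.832) → (68.612,59.243) → (18.852,59.243) → (18.852,68.832). Closed: final G1 returns to the first vertex.

**Shape 5** — `<circle>` circle, stroke `#ff00ff` → engrave (S293, F2022). Machine vertices: (63.062,92.516) → (60.862,103.576) → (54.597,112.951) → (45.222,119.216) → (34.162,121.416) → (23.102,119.216) → (13.727,112.951) → (7.462,103.576) → (5.262,92.516) → (7.462,81.456) → (13.727,72.081) → (23.102,65.816) → (34.162,63.616) → (45.222,65.816) → (54.597,72.081) → (60.862,81.456) → (63.062,92.516). Closed: final G1 returns to the first vertex.

(bCNC post)
(Date: synthetic)
G21
G90
G0 X99.718 Y10.922
M3 S730
G1 X76.121 Y82.419 F1229
G1 X59.839 Y48.321
G1 X55.553 Y86.986
G1 X65.013 Y19.821
G1 X21.532 Y46.596
G1 X99.718 Y10.922
M5
G0 X69.313 Y73.175
M3 S293
G1 X123.779 Y73.175 F2022
G1 X123.779 Y26.597
G1 X69.313 Y26.597
G1 X69.313 Y73.175
M5
G0 X130.508 Y89.030
M3 S293
G1 X128.690 Y98.170 F2022
G1 X123.513 Y105.919
G1 X115.764 Y111.096
G1 X106.624 Y112.914
G1 X97.484 Y111.096
G1 X89.735 Y105.919
G1 X84.558 Y98.170
G1 X82.740 Y89.030
G1 X84.558 Y79.890
G1 X89.735 Y72.141
G1 X97.484 Y66.964
G1 X106.624 Y65.146
G1 X115.764 Y66.964
G1 X123.513 Y72.141
G1 X128.690 Y79.890
G1 X130.508 Y89.030
M5
G0 X18.852 Y68.832
M3 S730
G1 X68.612 Y68.832 F1229
G1 X68.612 Y59.243
G1 X18.852 Y59.243
G1 X18.852 Y68.832
M5
G0 X63.062 Y92.516
M3 S293
G1 X60.862 Y103.576 F2022
G1 X54.597 Y112.951
G1 X45.222 Y119.216
G1 X34.162 Y121.416
G1 X23.102 Y119.216
G1 X13.727 Y112.951
G1 X7.462 Y103.576
G1 X5.262 Y92.516
G1 X7.462 Y81.456
G1 X13.727 Y72.081
G1 X23.102 Y65.816
G1 X34.162 Y63.616
G1 X45.222 Y65.816
G1 X54.597 Y72.081
G1 X60.862 Y81.456
G1 X63.062 Y92.516
M5
G0 X0.000 Y0.000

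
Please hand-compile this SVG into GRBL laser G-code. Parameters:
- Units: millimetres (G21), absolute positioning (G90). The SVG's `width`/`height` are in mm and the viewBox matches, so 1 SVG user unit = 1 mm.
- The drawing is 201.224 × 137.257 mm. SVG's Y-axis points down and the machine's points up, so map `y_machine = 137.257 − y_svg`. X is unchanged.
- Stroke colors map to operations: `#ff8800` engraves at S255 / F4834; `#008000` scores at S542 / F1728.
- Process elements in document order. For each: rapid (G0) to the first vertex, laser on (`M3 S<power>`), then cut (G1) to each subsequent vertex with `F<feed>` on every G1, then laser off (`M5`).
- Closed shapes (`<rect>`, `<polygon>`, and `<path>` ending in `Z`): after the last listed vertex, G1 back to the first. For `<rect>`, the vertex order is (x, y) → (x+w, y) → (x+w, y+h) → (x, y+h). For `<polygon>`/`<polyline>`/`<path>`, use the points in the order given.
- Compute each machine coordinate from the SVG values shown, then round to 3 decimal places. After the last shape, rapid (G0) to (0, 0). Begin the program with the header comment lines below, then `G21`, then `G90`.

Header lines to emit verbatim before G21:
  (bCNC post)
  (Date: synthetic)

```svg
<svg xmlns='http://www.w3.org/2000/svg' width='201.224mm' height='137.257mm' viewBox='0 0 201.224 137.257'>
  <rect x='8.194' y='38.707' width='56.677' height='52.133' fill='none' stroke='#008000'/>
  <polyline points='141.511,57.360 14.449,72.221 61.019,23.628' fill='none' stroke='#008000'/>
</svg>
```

1 u = 1 mm; y_m = 137.257 − y.

[1] `<rect>` rectangle, #008000→score S542 F1728: (8.194,98.550) → (64.871,98.550) → (64.871,46.417) → (8.194,46.417) → (8.194,98.550) (closed)

[2] `<polyline>` open polyline, #008000→score S542 F1728: (141.511,79.897) → (14.449,65.036) → (61.019,113.629)

(bCNC post)
(Date: synthetic)
G21
G90
G0 X8.194 Y98.550
M3 S542
G1 X64.871 Y98.550 F1728
G1 X64.871 Y46.417 F1728
G1 X8.194 Y46.417 F1728
G1 X8.194 Y98.550 F1728
M5
G0 X141.511 Y79.897
M3 S542
G1 X14.449 Y65.036 F1728
G1 X61.019 Y113.629 F1728
M5
G0 X0.000 Y0.000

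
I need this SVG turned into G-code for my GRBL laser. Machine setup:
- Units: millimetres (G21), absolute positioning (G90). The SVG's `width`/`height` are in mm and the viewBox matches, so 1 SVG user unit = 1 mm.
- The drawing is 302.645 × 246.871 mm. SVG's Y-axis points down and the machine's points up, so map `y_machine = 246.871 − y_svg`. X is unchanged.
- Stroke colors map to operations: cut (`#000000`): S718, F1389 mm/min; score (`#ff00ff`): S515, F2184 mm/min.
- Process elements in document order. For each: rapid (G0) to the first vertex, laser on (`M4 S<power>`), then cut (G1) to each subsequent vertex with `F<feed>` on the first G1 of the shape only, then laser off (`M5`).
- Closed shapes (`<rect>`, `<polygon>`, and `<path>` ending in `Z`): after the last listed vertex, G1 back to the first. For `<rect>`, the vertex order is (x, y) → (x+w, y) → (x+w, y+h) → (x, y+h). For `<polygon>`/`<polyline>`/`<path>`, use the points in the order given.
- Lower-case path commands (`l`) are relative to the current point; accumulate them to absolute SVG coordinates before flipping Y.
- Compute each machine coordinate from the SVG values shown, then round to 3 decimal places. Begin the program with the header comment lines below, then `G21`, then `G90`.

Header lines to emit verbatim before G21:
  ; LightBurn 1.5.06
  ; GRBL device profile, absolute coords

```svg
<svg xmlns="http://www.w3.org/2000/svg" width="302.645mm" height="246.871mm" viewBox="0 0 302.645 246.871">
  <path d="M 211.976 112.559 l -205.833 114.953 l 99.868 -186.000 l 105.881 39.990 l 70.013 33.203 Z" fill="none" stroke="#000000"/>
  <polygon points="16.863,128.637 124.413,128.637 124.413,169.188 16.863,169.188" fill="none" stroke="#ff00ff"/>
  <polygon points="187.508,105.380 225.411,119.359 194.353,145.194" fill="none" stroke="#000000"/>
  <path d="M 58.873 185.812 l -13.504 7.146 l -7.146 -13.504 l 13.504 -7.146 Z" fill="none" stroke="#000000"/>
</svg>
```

viewBox `0 0 302.645 246.871` with mm width/height → 1 unit = 1 mm. Flip: y_m = 246.871 − y_svg.

**Shape 1** — `<path>` closed polygon, stroke `#000000` → cut (S718, F1389). Machine vertices: (211.976,134.312) → (6.143,19.359) → (106.011,205.359) → (211.892,165.369) → (281.905,132.166) → (211.976,134.312). Closed: final G1 returns to the first vertex.

**Shape 2** — `<polygon>` rectangle, stroke `#ff00ff` → score (S515, F2184). Machine vertices: (16.863,118.234) → (124.413,118.234) → (124.413,77.683) → (16.863,77.683) → (16.863,118.234). Closed: final G1 returns to the first vertex.

**Shape 3** — `<polygon>` regular polygon, stroke `#000000` → cut (S718, F1389). Machine vertices: (187.508,141.491) → (225.411,127.512) → (194.353,101.677) → (187.508,141.491). Closed: final G1 returns to the first vertex.

**Shape 4** — `<path>` regular polygon, stroke `#000000` → cut (S718, F1389). Machine vertices: (58.873,61.059) → (45.369,53.913) → (38.223,67.417) → (51.727,74.563) → (58.873,61.059). Closed: final G1 returns to the first vertex.

; LightBurn 1.5.06
; GRBL device profile, absolute coords
G21
G90
G0 X211.976 Y134.312
M4 S718
G1 X6.143 Y19.359 F1389
G1 X106.011 Y205.359
G1 X211.892 Y165.369
G1 X281.905 Y132.166
G1 X211.976 Y134.312
M5
G0 X16.863 Y118.234
M4 S515
G1 X124.413 Y118.234 F2184
G1 X124.413 Y77.683
G1 X16.863 Y77.683
G1 X16.863 Y118.234
M5
G0 X187.508 Y141.491
M4 S718
G1 X225.411 Y127.512 F1389
G1 X194.353 Y101.677
G1 X187.508 Y141.491
M5
G0 X58.873 Y61.059
M4 S718
G1 X45.369 Y53.913 F1389
G1 X38.223 Y67.417
G1 X51.727 Y74.563
G1 X58.873 Y61.059
M5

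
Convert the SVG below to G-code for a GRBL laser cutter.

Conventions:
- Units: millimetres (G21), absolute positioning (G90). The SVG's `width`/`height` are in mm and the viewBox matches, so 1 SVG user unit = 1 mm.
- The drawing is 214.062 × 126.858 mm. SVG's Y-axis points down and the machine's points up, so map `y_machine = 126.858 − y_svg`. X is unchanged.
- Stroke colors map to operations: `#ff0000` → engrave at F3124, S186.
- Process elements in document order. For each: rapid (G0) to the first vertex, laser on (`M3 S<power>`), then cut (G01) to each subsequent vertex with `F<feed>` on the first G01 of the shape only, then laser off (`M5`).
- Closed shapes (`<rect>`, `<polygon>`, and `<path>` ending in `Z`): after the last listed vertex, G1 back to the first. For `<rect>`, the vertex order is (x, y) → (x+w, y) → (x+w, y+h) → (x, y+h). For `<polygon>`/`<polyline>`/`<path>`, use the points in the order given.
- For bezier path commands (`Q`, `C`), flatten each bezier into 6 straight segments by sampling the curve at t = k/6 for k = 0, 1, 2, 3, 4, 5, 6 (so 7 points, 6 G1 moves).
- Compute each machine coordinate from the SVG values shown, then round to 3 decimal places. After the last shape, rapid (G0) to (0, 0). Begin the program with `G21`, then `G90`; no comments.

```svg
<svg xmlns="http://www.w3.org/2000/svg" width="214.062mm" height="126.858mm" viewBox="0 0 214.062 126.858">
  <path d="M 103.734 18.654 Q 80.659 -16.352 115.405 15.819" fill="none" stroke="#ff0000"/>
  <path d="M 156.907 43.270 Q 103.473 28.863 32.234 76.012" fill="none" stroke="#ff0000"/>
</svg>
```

G21
G90
G0 X103.734 Y108.204
M3 S186
G01 X97.648 Y118.007 F3124
G01 X94.775 Y124.077
G01 X95.114 Y126.416
G01 X98.666 Y125.022
G01 X105.429 Y119.897
G01 X115.405 Y111.039
M5
G0 X156.907 Y83.588
M3 S186
G01 X138.601 Y86.680 F3124
G01 X119.306 Y86.353
G01 X99.022 Y82.606
G01 X77.748 Y75.439
G01 X55.486 Y64.852
G01 X32.234 Y50.846
M5
G0 X0.000 Y0.000

1 u = 1 mm; y_m = 126.858 − y.

[1] `<path>` quadratic bezier, #ff0000→engrave S186 F3124: (103.734,108.204) → (97.648,118.007) → (94.775,124.077) → (95.114,126.416) → (98.666,125.022) → (105.429,119.897) → (115.405,111.039)

[2] `<path>` quadratic bezier, #ff0000→engrave S186 F3124: (156.907,83.588) → (138.601,86.680) → (119.306,86.353) → (99.022,82.606) → (77.748,75.439) → (55.486,64.852) → (32.234,50.846)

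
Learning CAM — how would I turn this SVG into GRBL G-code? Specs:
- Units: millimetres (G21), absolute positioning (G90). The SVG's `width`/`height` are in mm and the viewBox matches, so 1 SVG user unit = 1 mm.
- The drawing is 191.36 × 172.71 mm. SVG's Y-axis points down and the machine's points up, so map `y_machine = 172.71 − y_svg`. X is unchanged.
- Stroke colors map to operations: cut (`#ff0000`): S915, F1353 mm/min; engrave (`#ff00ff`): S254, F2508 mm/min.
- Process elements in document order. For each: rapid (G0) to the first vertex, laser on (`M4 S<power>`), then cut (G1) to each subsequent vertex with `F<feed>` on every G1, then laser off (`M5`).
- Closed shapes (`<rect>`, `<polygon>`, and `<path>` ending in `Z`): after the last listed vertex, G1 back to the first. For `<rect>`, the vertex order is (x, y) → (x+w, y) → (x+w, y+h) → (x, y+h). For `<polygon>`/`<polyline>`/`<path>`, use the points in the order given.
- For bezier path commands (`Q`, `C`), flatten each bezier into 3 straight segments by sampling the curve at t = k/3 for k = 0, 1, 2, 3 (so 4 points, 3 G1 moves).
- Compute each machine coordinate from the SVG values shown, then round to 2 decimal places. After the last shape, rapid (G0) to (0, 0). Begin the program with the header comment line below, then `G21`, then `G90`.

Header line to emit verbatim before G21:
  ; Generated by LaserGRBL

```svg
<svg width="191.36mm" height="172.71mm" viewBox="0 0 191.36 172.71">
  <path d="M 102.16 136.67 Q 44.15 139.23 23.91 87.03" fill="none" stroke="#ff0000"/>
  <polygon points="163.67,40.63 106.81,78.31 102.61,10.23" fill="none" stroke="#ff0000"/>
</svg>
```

; Generated by LaserGRBL
G21
G90
G0 X102.16 Y36.04
M4 S915
G1 X67.68 Y40.42 F1353
G1 X41.60 Y56.96 F1353
G1 X23.91 Y85.68 F1353
M5
G0 X163.67 Y132.08
M4 S915
G1 X106.81 Y94.40 F1353
G1 X102.61 Y162.48 F1353
G1 X163.67 Y132.08 F1353
M5
G0 X0.00 Y0.00

Since the viewBox matches the mm dimensions, user units are millimetres directly. The only transform is the Y-flip y_m = 172.71 − y_svg.

Shape 1 is a quadratic bezier drawn with `<path>`. Its stroke #ff0000 means cut at S915, F1353. After flipping Y the toolpath is (102.16,36.04) → (67.68,40.42) → (41.60,56.96) → (23.91,85.68).

Shape 2 is a regular polygon drawn with `<polygon>`. Its stroke #ff0000 means cut at S915, F1353. After flipping Y the toolpath is (163.67,132.08) → (106.81,94.40) → (102.61,162.48) → (163.67,132.08), returning to the start.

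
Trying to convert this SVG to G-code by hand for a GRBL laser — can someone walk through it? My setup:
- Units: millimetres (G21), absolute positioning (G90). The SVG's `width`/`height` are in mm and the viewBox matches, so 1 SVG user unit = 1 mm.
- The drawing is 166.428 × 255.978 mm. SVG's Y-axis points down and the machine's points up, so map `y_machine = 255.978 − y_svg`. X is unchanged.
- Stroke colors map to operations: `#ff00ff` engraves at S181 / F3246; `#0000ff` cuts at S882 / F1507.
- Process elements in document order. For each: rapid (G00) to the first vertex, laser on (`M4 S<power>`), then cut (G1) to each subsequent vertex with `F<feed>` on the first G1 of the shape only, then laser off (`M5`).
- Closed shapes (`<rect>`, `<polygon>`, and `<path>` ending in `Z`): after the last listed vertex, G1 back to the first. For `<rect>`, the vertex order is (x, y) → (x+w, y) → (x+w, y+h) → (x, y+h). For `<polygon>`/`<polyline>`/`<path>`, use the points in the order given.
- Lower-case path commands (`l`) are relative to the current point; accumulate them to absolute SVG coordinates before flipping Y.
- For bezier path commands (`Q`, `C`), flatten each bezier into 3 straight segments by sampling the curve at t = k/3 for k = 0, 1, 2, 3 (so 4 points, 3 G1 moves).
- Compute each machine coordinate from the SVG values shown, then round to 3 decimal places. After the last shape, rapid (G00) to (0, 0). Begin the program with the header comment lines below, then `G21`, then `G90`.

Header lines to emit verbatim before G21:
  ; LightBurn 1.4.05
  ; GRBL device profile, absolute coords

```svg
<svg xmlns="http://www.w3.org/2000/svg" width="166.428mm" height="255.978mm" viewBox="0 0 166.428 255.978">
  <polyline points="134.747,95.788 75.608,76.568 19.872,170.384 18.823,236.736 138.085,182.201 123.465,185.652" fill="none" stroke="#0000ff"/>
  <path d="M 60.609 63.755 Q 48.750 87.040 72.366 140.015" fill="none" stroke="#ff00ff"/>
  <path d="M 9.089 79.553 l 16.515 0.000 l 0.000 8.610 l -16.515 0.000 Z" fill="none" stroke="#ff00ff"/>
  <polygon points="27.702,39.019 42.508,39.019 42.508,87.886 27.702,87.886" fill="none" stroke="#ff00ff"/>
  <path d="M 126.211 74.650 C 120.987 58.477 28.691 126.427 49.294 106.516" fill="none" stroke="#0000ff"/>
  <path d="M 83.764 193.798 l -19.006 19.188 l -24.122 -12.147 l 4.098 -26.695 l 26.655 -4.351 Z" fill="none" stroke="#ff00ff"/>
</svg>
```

; LightBurn 1.4.05
; GRBL device profile, absolute coords
G21
G90
G00 X134.747 Y160.190
M4 S882
G1 X75.608 Y179.410 F1507
G1 X19.872 Y85.594
G1 X18.823 Y19.242
G1 X138.085 Y73.777
G1 X123.465 Y70.326
M5
G00 X60.609 Y192.223
M4 S181
G1 X56.645 Y173.401 F3246
G1 X60.564 Y147.981
G1 X72.366 Y115.963
M5
G00 X9.089 Y176.425
M4 S181
G1 X25.604 Y176.425 F3246
G1 X25.604 Y167.815
G1 X9.089 Y167.815
G1 X9.089 Y176.425
M5
G00 X27.702 Y216.959
M4 S181
G1 X42.508 Y216.959 F3246
G1 X42.508 Y168.092
G1 X27.702 Y168.092
G1 X27.702 Y216.959
M5
G00 X126.211 Y181.328
M4 S882
G1 X99.369 Y175.830 F1507
G1 X58.918 Y152.468
G1 X49.294 Y149.462
M5
G00 X83.764 Y62.180
M4 S181
G1 X64.758 Y42.992 F3246
G1 X40.636 Y55.139
G1 X44.734 Y81.834
G1 X71.389 Y86.185
G1 X83.764 Y62.180
M5
G00 X0.000 Y0.000

1 u = 1 mm; y_m = 255.978 − y.

[1] `<polyline>` open polyline, #0000ff→cut S882 F1507: (134.747,160.190) → (75.608,179.410) → (19.872,85.594) → (18.823,19.242) → (138.085,73.777) → (123.465,70.326)

[2] `<path>` quadratic bezier, #ff00ff→engrave S181 F3246: (60.609,192.223) → (56.645,173.401) → (60.564,147.981) → (72.366,115.963)

[3] `<path>` rectangle, #ff00ff→engrave S181 F3246: (9.089,176.425) → (25.604,176.425) → (25.604,167.815) → (9.089,167.815) → (9.089,176.425) (closed)

[4] `<polygon>` rectangle, #ff00ff→engrave S181 F3246: (27.702,216.959) → (42.508,216.959) → (42.508,168.092) → (27.702,168.092) → (27.702,216.959) (closed)

[5] `<path>` cubic bezier, #0000ff→cut S882 F1507: (126.211,181.328) → (99.369,175.830) → (58.918,152.468) → (49.294,149.462)

[6] `<path>` regular polygon, #ff00ff→engrave S181 F3246: (83.764,62.180) → (64.758,42.992) → (40.636,55.139) → (44.734,81.834) → (71.389,86.185) → (83.764,62.180) (closed)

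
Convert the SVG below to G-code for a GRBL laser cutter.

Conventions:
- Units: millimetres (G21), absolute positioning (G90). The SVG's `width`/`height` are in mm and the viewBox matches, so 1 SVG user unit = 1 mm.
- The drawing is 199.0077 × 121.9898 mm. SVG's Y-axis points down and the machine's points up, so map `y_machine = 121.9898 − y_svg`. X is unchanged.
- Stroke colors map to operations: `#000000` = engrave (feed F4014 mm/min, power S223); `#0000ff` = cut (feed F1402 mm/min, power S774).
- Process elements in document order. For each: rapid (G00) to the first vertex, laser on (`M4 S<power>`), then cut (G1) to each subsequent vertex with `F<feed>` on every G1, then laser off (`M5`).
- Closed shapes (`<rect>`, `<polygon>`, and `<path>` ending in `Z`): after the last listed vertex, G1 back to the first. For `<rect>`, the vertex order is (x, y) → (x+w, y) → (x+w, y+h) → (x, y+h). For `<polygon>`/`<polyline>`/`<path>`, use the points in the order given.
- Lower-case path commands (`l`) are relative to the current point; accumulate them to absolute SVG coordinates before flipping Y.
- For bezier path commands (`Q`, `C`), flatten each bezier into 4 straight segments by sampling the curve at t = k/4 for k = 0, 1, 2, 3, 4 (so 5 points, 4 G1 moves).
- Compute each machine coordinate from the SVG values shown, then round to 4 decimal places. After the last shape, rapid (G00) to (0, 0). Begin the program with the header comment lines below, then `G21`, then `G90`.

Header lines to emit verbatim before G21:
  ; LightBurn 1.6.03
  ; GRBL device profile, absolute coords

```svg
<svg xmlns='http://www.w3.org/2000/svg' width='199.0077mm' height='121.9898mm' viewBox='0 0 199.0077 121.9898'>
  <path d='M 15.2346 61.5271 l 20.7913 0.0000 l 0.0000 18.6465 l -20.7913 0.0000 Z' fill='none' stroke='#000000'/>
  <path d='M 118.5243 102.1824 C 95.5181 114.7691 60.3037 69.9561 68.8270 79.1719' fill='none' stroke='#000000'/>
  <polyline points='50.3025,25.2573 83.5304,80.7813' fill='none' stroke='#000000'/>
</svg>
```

; LightBurn 1.6.03
; GRBL device profile, absolute coords
G21
G90
G00 X15.2346 Y60.4627
M4 S223
G1 X36.0259 Y60.4627 F4014
G1 X36.0259 Y41.8162 F4014
G1 X15.2346 Y41.8162 F4014
G1 X15.2346 Y60.4627 F4014
M5
G00 X118.5243 Y19.8074
M4 S223
G1 X99.8548 Y19.3887 F4014
G1 X81.8521 Y30.0486 F4014
G1 X69.7612 Y41.3404 F4014
G1 X68.8270 Y42.8179 F4014
M5
G00 X50.3025 Y96.7325
M4 S223
G1 X83.5304 Y41.2085 F4014
M5
G00 X0.0000 Y0.0000

viewBox `0 0 199.0077 121.9898` with mm width/height → 1 unit = 1 mm. Flip: y_m = 121.9898 − y_svg.

**Shape 1** — `<path>` rectangle, stroke `#000000` → engrave (S223, F4014). Machine vertices: (15.2346,60.4627) → (36.0259,60.4627) → (36.0259,41.8162) → (15.2346,41.8162) → (15.2346,60.4627). Closed: final G1 returns to the first vertex.

**Shape 2** — `<path>` cubic bezier, stroke `#000000` → engrave (S223, F4014). Control points (SVG): P0=(118.5243,102.1824), P1=(95.5181,114.7691), P2=(60.3037,69.9561), P3=(68.8270,79.1719); sampled at t=k/4. Machine vertices: (118.5243,19.8074) → (99.8548,19.3887) → (81.8521,30.0486) → (69.7612,41.3404) → (68.8270,42.8179). Open path.

**Shape 3** — `<polyline>` line segment, stroke `#000000` → engrave (S223, F4014). Machine vertices: (50.3025,96.7325) → (83.5304,41.2085). Open path.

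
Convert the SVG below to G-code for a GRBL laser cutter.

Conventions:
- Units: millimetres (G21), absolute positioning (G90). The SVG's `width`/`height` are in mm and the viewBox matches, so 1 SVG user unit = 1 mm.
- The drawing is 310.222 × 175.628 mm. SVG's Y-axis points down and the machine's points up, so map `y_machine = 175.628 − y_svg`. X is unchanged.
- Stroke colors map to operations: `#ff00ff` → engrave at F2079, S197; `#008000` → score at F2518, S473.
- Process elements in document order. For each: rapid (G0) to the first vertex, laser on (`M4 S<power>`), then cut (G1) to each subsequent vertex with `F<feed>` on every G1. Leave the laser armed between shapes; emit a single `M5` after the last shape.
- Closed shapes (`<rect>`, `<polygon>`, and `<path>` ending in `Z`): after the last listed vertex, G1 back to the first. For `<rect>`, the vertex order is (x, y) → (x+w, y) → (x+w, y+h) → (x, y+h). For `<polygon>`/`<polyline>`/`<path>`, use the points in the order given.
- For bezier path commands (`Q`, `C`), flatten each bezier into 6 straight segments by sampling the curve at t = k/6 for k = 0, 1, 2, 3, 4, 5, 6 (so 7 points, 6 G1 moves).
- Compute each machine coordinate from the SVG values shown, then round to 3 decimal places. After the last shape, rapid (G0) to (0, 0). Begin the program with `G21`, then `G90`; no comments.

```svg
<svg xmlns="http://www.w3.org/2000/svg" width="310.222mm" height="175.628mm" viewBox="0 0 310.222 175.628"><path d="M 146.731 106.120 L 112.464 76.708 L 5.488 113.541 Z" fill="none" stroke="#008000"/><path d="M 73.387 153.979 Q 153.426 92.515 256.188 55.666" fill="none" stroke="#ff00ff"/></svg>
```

1 u = 1 mm; y_m = 175.628 − y.

[1] `<path>` closed polygon, #008000→score S473 F2518: (146.731,69.508) → (112.464,98.920) → (5.488,62.087) → (146.731,69.508) (closed)

[2] `<path>` quadratic bezier, #ff00ff→engrave S197 F2079: (73.387,21.649) → (100.698,41.453) → (129.271,59.890) → (159.107,76.959) → (190.205,92.661) → (222.565,106.995) → (256.188,119.962)

G21
G90
G0 X146.731 Y69.508
M4 S473
G1 X112.464 Y98.920 F2518
G1 X5.488 Y62.087 F2518
G1 X146.731 Y69.508 F2518
G0 X73.387 Y21.649
M4 S197
G1 X100.698 Y41.453 F2079
G1 X129.271 Y59.890 F2079
G1 X159.107 Y76.959 F2079
G1 X190.205 Y92.661 F2079
G1 X222.565 Y106.995 F2079
G1 X256.188 Y119.962 F2079
M5
G0 X0.000 Y0.000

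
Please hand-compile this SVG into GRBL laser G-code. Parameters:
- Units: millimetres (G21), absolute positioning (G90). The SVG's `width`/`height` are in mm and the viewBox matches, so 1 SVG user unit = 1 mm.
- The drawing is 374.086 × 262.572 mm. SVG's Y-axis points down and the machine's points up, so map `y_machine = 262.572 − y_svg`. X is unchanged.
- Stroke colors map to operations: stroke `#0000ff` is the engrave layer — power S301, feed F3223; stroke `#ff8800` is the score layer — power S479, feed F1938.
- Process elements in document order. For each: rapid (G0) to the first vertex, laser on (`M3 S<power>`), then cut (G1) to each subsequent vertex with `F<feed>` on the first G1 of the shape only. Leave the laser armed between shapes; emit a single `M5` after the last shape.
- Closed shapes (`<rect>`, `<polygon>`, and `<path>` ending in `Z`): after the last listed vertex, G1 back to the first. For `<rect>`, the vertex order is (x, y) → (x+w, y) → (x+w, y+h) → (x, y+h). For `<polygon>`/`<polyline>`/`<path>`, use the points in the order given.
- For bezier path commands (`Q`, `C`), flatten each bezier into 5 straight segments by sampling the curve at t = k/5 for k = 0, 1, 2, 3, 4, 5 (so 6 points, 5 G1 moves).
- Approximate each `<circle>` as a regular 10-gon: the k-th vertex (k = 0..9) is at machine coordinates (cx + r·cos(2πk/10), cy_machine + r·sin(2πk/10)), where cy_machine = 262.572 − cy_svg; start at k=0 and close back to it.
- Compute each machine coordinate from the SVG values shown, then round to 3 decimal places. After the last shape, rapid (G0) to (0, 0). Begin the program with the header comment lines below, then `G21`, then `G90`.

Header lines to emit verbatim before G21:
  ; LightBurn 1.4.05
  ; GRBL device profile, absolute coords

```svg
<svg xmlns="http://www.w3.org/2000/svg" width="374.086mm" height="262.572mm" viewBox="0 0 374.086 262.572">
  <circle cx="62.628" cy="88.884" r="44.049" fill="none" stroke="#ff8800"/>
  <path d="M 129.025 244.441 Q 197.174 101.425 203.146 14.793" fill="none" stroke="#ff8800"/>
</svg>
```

; LightBurn 1.4.05
; GRBL device profile, absolute coords
G21
G90
G0 X106.677 Y173.688
M3 S479
G1 X98.264 Y199.579 F1938
G1 X76.240 Y215.581
G1 X49.016 Y215.581
G1 X26.992 Y199.579
G1 X18.579 Y173.688
G1 X26.992 Y147.797
G1 X49.016 Y131.795
G1 X76.240 Y131.795
G1 X98.264 Y147.797
G1 X106.677 Y173.688
G0 X129.025 Y18.131
M3 S479
G1 X153.798 Y73.082 F1938
G1 X173.596 Y123.522
G1 X188.420 Y169.452
G1 X198.270 Y210.871
G1 X203.146 Y247.779
M5
G0 X0.000 Y0.000

1 u = 1 mm; y_m = 262.572 − y.

[1] `<circle>` circle, #ff8800→score S479 F1938: (106.677,173.688) → (98.264,199.579) → (76.240,215.581) → (49.016,215.581) → (26.992,199.579) → (18.579,173.688) → (26.992,147.797) → (49.016,131.795) → (76.240,131.795) → (98.264,147.797) → (106.677,173.688) (closed)

[2] `<path>` quadratic bezier, #ff8800→score S479 F1938: (129.025,18.131) → (153.798,73.082) → (173.596,123.522) → (188.420,169.452) → (198.270,210.871) → (203.146,247.779)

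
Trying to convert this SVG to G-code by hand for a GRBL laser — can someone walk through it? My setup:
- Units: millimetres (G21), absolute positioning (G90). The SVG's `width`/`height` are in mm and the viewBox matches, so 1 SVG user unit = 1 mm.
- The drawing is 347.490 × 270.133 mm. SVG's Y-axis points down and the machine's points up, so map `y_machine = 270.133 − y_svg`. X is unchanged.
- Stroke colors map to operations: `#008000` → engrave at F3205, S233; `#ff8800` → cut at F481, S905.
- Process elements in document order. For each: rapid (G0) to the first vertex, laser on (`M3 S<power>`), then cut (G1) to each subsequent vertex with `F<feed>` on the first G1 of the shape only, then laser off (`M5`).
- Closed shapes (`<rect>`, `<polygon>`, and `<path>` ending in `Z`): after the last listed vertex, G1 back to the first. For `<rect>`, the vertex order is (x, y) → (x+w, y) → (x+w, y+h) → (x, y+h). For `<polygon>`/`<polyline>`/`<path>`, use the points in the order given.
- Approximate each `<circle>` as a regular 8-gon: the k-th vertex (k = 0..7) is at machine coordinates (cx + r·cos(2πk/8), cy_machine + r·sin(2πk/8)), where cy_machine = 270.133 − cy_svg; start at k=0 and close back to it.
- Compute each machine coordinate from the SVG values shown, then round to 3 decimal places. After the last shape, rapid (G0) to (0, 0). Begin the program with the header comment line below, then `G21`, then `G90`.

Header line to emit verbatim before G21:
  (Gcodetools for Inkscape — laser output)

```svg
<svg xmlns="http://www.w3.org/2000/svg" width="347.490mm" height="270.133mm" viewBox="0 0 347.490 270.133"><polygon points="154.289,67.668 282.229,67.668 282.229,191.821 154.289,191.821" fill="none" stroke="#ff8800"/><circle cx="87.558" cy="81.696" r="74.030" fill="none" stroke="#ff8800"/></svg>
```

viewBox `0 0 347.490 270.133` with mm width/height → 1 unit = 1 mm. Flip: y_m = 270.133 − y_svg.

**Shape 1** — `<polygon>` rectangle, stroke `#ff8800` → cut (S905, F481). Machine vertices: (154.289,202.465) → (282.229,202.465) → (282.229,78.312) → (154.289,78.312) → (154.289,202.465). Closed: final G1 returns to the first vertex.

**Shape 2** — `<circle>` circle, stroke `#ff8800` → cut (S905, F481). Machine vertices: (161.588,188.437) → (139.905,240.784) → (87.558,262.467) → (35.211,240.784) → (13.528,188.437) → (35.211,136.090) → (87.558,114.407) → (139.905,136.090) → (161.588,188.437). Closed: final G1 returns to the first vertex.

(Gcodetools for Inkscape — laser output)
G21
G90
G0 X154.289 Y202.465
M3 S905
G1 X282.229 Y202.465 F481
G1 X282.229 Y78.312
G1 X154.289 Y78.312
G1 X154.289 Y202.465
M5
G0 X161.588 Y188.437
M3 S905
G1 X139.905 Y240.784 F481
G1 X87.558 Y262.467
G1 X35.211 Y240.784
G1 X13.528 Y188.437
G1 X35.211 Y136.090
G1 X87.558 Y114.407
G1 X139.905 Y136.090
G1 X161.588 Y188.437
M5
G0 X0.000 Y0.000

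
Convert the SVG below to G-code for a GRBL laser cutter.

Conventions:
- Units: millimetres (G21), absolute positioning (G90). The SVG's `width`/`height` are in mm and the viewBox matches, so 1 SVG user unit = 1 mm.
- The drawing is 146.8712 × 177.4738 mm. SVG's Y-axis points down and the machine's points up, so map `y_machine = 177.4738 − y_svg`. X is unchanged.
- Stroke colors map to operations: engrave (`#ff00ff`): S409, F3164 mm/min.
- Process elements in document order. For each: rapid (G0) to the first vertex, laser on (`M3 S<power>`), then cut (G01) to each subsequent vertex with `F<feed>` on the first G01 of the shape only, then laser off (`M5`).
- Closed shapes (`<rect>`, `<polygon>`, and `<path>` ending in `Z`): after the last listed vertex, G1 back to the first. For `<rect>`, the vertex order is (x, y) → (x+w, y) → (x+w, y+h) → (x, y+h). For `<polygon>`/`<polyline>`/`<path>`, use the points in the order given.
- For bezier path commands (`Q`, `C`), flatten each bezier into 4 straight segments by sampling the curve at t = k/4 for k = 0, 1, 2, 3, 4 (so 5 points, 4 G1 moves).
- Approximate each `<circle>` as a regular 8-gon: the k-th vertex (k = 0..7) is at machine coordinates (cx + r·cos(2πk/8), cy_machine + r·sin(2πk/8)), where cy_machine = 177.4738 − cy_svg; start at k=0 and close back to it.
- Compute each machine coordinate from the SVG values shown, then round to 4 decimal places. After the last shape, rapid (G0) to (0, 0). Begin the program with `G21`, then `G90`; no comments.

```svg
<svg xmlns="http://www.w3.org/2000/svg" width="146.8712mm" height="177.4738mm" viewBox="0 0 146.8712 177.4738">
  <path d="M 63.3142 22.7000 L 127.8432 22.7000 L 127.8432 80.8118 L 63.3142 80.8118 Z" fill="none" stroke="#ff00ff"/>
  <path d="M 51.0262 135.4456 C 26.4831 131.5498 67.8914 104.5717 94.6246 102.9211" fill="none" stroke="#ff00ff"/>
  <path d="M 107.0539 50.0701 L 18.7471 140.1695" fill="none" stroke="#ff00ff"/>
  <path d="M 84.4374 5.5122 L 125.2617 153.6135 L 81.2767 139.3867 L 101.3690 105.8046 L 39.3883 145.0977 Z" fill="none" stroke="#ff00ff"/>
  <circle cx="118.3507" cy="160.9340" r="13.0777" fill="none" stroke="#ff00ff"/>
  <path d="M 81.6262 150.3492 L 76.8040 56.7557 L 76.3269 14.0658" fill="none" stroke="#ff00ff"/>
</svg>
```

viewBox `0 0 146.8712 177.4738` with mm width/height → 1 unit = 1 mm. Flip: y_m = 177.4738 − y_svg.

**Shape 1** — `<path>` rectangle, stroke `#ff00ff` → engrave (S409, F3164). Machine vertices: (63.3142,154.7738) → (127.8432,154.7738) → (127.8432,96.6620) → (63.3142,96.6620) → (63.3142,154.7738). Closed: final G1 returns to the first vertex.

**Shape 2** — `<path>` cubic bezier, stroke `#ff00ff` → engrave (S409, F3164). Control points (SVG): P0=(51.0262,135.4456), P1=(26.4831,131.5498), P2=(67.8914,104.5717), P3=(94.6246,102.9211); sampled at t=k/4. Machine vertices: (51.0262,42.0282) → (43.7250,48.5216) → (53.5968,59.1324) → (73.0829,69.3222) → (94.6246,74.5527). Open path.

**Shape 3** — `<path>` line segment, stroke `#ff00ff` → engrave (S409, F3164). Machine vertices: (107.0539,127.4037) → (18.7471,37.3043). Open path.

**Shape 4** — `<path>` closed polygon, stroke `#ff00ff` → engrave (S409, F3164). Machine vertices: (84.4374,171.9616) → (125.2617,23.8603) → (81.2767,38.0871) → (101.3690,71.6692) → (39.3883,32.3761) → (84.4374,171.9616). Closed: final G1 returns to the first vertex.

**Shape 5** — `<circle>` circle, stroke `#ff00ff` → engrave (S409, F3164). Machine vertices: (131.4284,16.5398) → (127.5980,25.7871) → (118.3507,29.6175) → (109.1034,25.7871) → (105.2730,16.5398) → (109.1034,7.2925) → (118.3507,3.4621) → (127.5980,7.2925) → (131.4284,16.5398). Closed: final G1 returns to the first vertex.

**Shape 6** — `<path>` open polyline, stroke `#ff00ff` → engrave (S409, F3164). Machine vertices: (81.6262,27.1246) → (76.8040,120.7181) → (76.3269,163.4080). Open path.

G21
G90
G0 X63.3142 Y154.7738
M3 S409
G01 X127.8432 Y154.7738 F3164
G01 X127.8432 Y96.6620
G01 X63.3142 Y96.6620
G01 X63.3142 Y154.7738
M5
G0 X51.0262 Y42.0282
M3 S409
G01 X43.7250 Y48.5216 F3164
G01 X53.5968 Y59.1324
G01 X73.0829 Y69.3222
G01 X94.6246 Y74.5527
M5
G0 X107.0539 Y127.4037
M3 S409
G01 X18.7471 Y37.3043 F3164
M5
G0 X84.4374 Y171.9616
M3 S409
G01 X125.2617 Y23.8603 F3164
G01 X81.2767 Y38.0871
G01 X101.3690 Y71.6692
G01 X39.3883 Y32.3761
G01 X84.4374 Y171.9616
M5
G0 X131.4284 Y16.5398
M3 S409
G01 X127.5980 Y25.7871 F3164
G01 X118.3507 Y29.6175
G01 X109.1034 Y25.7871
G01 X105.2730 Y16.5398
G01 X109.1034 Y7.2925
G01 X118.3507 Y3.4621
G01 X127.5980 Y7.2925
G01 X131.4284 Y16.5398
M5
G0 X81.6262 Y27.1246
M3 S409
G01 X76.8040 Y120.7181 F3164
G01 X76.3269 Y163.4080
M5
G0 X0.0000 Y0.0000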